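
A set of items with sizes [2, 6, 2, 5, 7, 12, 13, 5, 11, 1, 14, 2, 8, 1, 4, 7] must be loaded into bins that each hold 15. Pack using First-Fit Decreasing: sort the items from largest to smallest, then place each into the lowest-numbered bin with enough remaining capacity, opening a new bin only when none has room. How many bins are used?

Sorted descending: 14, 13, 12, 11, 8, 7, 7, 6, 5, 5, 4, 2, 2, 2, 1, 1.
bin 1: place 14, 1 left
bin 2: place 13, 2 left
bin 3: place 12, 3 left
bin 4: place 11, 4 left
bin 5: place 8, 7 left
bin 5: place 7, 0 left
bin 6: place 7, 8 left
bin 6: place 6, 2 left
bin 7: place 5, 10 left
bin 7: place 5, 5 left
bin 4: place 4, 0 left
bin 2: place 2, 0 left
bin 3: place 2, 1 left
bin 6: place 2, 0 left
bin 1: place 1, 0 left
bin 3: place 1, 0 left

7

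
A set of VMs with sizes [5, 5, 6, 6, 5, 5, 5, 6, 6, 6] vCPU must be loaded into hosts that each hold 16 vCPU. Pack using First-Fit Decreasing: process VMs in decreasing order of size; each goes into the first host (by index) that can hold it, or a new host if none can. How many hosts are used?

4 hosts

Sorted descending: 6, 6, 6, 6, 6, 5, 5, 5, 5, 5.
6 vCPU → host 1 (remaining 10 vCPU)
6 vCPU → host 1 (remaining 4 vCPU)
6 vCPU → host 2 (remaining 10 vCPU)
6 vCPU → host 2 (remaining 4 vCPU)
6 vCPU → host 3 (remaining 10 vCPU)
5 vCPU → host 3 (remaining 5 vCPU)
5 vCPU → host 3 (remaining 0 vCPU)
5 vCPU → host 4 (remaining 11 vCPU)
5 vCPU → host 4 (remaining 6 vCPU)
5 vCPU → host 4 (remaining 1 vCPU)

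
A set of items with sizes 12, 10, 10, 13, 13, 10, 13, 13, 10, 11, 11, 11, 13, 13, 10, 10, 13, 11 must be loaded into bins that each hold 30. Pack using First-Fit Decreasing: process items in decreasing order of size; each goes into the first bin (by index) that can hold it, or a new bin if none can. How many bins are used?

Sorted descending: 13, 13, 13, 13, 13, 13, 13, 12, 11, 11, 11, 11, 10, 10, 10, 10, 10, 10.
bin 1: place 13, 17 left
bin 1: place 13, 4 left
bin 2: place 13, 17 left
bin 2: place 13, 4 left
bin 3: place 13, 17 left
bin 3: place 13, 4 left
bin 4: place 13, 17 left
bin 4: place 12, 5 left
bin 5: place 11, 19 left
bin 5: place 11, 8 left
bin 6: place 11, 19 left
bin 6: place 11, 8 left
bin 7: place 10, 20 left
bin 7: place 10, 10 left
bin 7: place 10, 0 left
bin 8: place 10, 20 left
bin 8: place 10, 10 left
bin 8: place 10, 0 left
Final bins: [13,13] [13,13] [13,13] [13,12] [11,11] [11,11] [10,10,10] [10,10,10].

8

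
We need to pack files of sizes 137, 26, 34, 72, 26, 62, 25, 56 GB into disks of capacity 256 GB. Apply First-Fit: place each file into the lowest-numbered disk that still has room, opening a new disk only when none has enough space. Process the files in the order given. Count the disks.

2

137 GB → disk 1 (remaining 119 GB)
26 GB → disk 1 (remaining 93 GB)
34 GB → disk 1 (remaining 59 GB)
72 GB → disk 2 (remaining 184 GB)
26 GB → disk 1 (remaining 33 GB)
62 GB → disk 2 (remaining 122 GB)
25 GB → disk 1 (remaining 8 GB)
56 GB → disk 2 (remaining 66 GB)
Final disks: [137,26,34,26,25] [72,62,56].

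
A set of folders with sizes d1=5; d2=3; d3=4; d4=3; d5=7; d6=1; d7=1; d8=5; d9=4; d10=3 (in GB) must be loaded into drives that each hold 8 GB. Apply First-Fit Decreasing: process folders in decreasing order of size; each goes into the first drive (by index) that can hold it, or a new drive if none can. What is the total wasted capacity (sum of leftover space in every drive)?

4

Sorted descending: 7, 5, 5, 4, 4, 3, 3, 3, 1, 1.
7 GB → drive 1 (remaining 1 GB)
5 GB → drive 2 (remaining 3 GB)
5 GB → drive 3 (remaining 3 GB)
4 GB → drive 4 (remaining 4 GB)
4 GB → drive 4 (remaining 0 GB)
3 GB → drive 2 (remaining 0 GB)
3 GB → drive 3 (remaining 0 GB)
3 GB → drive 5 (remaining 5 GB)
1 GB → drive 1 (remaining 0 GB)
1 GB → drive 5 (remaining 4 GB)
5 drives × 8 GB = 40 GB; used 36 GB; unused 4 GB.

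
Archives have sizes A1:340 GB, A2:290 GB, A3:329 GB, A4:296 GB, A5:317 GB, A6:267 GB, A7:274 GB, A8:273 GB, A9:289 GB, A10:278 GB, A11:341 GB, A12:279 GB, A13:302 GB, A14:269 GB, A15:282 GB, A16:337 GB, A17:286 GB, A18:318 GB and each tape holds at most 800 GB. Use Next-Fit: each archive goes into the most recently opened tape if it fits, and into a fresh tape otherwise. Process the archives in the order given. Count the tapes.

9 tapes

tape 1: place A1 (340 GB), 460 GB left
tape 1: place A2 (290 GB), 170 GB left
tape 2: place A3 (329 GB), 471 GB left
tape 2: place A4 (296 GB), 175 GB left
tape 3: place A5 (317 GB), 483 GB left
tape 3: place A6 (267 GB), 216 GB left
tape 4: place A7 (274 GB), 526 GB left
tape 4: place A8 (273 GB), 253 GB left
tape 5: place A9 (289 GB), 511 GB left
tape 5: place A10 (278 GB), 233 GB left
tape 6: place A11 (341 GB), 459 GB left
tape 6: place A12 (279 GB), 180 GB left
tape 7: place A13 (302 GB), 498 GB left
tape 7: place A14 (269 GB), 229 GB left
tape 8: place A15 (282 GB), 518 GB left
tape 8: place A16 (337 GB), 181 GB left
tape 9: place A17 (286 GB), 514 GB left
tape 9: place A18 (318 GB), 196 GB left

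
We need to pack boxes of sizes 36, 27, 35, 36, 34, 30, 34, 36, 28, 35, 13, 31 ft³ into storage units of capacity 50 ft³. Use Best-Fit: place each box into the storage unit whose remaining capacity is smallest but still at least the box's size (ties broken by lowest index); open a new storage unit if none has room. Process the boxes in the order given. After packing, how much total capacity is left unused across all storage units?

175

storage unit 1: place 36 ft³, 14 ft³ left
storage unit 2: place 27 ft³, 23 ft³ left
storage unit 3: place 35 ft³, 15 ft³ left
storage unit 4: place 36 ft³, 14 ft³ left
storage unit 5: place 34 ft³, 16 ft³ left
storage unit 6: place 30 ft³, 20 ft³ left
storage unit 7: place 34 ft³, 16 ft³ left
storage unit 8: place 36 ft³, 14 ft³ left
storage unit 9: place 28 ft³, 22 ft³ left
storage unit 10: place 35 ft³, 15 ft³ left
storage unit 1: place 13 ft³, 1 ft³ left
storage unit 11: place 31 ft³, 19 ft³ left
11 storage units × 50 ft³ = 550 ft³; used 375 ft³; unused 175 ft³.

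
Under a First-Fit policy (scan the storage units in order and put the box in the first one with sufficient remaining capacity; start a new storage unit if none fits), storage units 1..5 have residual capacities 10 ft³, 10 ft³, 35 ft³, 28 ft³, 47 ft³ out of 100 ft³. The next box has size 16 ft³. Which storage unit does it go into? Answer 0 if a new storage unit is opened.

Storage units with room: storage unit 3 (35 ft³), storage unit 4 (28 ft³), storage unit 5 (47 ft³).
The first with room is storage unit 3.

3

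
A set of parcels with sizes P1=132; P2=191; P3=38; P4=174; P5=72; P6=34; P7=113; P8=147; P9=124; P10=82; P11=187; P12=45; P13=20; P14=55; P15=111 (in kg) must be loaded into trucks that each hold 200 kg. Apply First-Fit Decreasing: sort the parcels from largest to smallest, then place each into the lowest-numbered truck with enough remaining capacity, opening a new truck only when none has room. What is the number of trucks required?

Sorted descending: 191, 187, 174, 147, 132, 124, 113, 111, 82, 72, 55, 45, 38, 34, 20.
Put 191 kg in truck 1; 9 kg remain.
Put 187 kg in truck 2; 13 kg remain.
Put 174 kg in truck 3; 26 kg remain.
Put 147 kg in truck 4; 53 kg remain.
Put 132 kg in truck 5; 68 kg remain.
Put 124 kg in truck 6; 76 kg remain.
Put 113 kg in truck 7; 87 kg remain.
Put 111 kg in truck 8; 89 kg remain.
Put 82 kg in truck 7; 5 kg remain.
Put 72 kg in truck 6; 4 kg remain.
Put 55 kg in truck 5; 13 kg remain.
Put 45 kg in truck 4; 8 kg remain.
Put 38 kg in truck 8; 51 kg remain.
Put 34 kg in truck 8; 17 kg remain.
Put 20 kg in truck 3; 6 kg remain.

8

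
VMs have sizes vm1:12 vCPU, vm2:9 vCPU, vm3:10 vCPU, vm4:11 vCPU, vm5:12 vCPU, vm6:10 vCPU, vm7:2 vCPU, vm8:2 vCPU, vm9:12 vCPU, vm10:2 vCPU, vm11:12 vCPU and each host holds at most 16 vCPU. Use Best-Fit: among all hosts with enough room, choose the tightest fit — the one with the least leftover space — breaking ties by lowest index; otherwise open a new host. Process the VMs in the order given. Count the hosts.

vm1 (12 vCPU) → host 1 (remaining 4 vCPU)
vm2 (9 vCPU) → host 2 (remaining 7 vCPU)
vm3 (10 vCPU) → host 3 (remaining 6 vCPU)
vm4 (11 vCPU) → host 4 (remaining 5 vCPU)
vm5 (12 vCPU) → host 5 (remaining 4 vCPU)
vm6 (10 vCPU) → host 6 (remaining 6 vCPU)
vm7 (2 vCPU) → host 1 (remaining 2 vCPU)
vm8 (2 vCPU) → host 1 (remaining 0 vCPU)
vm9 (12 vCPU) → host 7 (remaining 4 vCPU)
vm10 (2 vCPU) → host 5 (remaining 2 vCPU)
vm11 (12 vCPU) → host 8 (remaining 4 vCPU)

8 hosts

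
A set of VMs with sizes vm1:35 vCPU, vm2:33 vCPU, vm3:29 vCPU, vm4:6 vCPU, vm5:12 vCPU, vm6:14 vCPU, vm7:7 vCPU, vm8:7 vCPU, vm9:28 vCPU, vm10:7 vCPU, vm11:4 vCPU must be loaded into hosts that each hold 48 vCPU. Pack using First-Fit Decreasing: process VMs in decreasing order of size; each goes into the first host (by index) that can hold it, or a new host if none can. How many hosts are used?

Sorted descending: 35, 33, 29, 28, 14, 12, 7, 7, 7, 6, 4.
35 vCPU → host 1 (remaining 13 vCPU)
33 vCPU → host 2 (remaining 15 vCPU)
29 vCPU → host 3 (remaining 19 vCPU)
28 vCPU → host 4 (remaining 20 vCPU)
14 vCPU → host 2 (remaining 1 vCPU)
12 vCPU → host 1 (remaining 1 vCPU)
7 vCPU → host 3 (remaining 12 vCPU)
7 vCPU → host 3 (remaining 5 vCPU)
7 vCPU → host 4 (remaining 13 vCPU)
6 vCPU → host 4 (remaining 7 vCPU)
4 vCPU → host 3 (remaining 1 vCPU)
Final hosts: [35,12] [33,14] [29,7,7,4] [28,7,6].

4 hosts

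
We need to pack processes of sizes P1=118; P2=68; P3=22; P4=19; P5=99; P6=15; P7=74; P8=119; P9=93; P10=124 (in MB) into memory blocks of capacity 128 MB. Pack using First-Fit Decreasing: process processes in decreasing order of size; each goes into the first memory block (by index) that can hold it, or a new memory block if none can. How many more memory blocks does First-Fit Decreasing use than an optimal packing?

0

First-Fit Decreasing: [124] [119] [118] [99,22] [93,19,15] [74] [68] → 7 memory blocks.
7 processes exceed 64 MB (half the capacity), and no two of those can share a memory block, so at least 7 memory blocks are needed.
So 7 is already optimal.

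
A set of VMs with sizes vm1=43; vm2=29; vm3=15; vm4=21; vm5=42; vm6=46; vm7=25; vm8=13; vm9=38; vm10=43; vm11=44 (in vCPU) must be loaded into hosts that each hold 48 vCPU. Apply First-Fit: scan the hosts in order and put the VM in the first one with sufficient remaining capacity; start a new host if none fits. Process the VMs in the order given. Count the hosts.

9

Put vm1 (43 vCPU) in host 1; 5 vCPU remain.
Put vm2 (29 vCPU) in host 2; 19 vCPU remain.
Put vm3 (15 vCPU) in host 2; 4 vCPU remain.
Put vm4 (21 vCPU) in host 3; 27 vCPU remain.
Put vm5 (42 vCPU) in host 4; 6 vCPU remain.
Put vm6 (46 vCPU) in host 5; 2 vCPU remain.
Put vm7 (25 vCPU) in host 3; 2 vCPU remain.
Put vm8 (13 vCPU) in host 6; 35 vCPU remain.
Put vm9 (38 vCPU) in host 7; 10 vCPU remain.
Put vm10 (43 vCPU) in host 8; 5 vCPU remain.
Put vm11 (44 vCPU) in host 9; 4 vCPU remain.
Final hosts: [43] [29,15] [21,25] [42] [46] [13] [38] [43] [44].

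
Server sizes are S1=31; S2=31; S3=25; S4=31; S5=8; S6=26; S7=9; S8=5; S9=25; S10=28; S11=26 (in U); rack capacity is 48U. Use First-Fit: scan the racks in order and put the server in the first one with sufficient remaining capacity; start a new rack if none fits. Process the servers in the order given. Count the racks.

Put S1 (31U) in rack 1; 17U remain.
Put S2 (31U) in rack 2; 17U remain.
Put S3 (25U) in rack 3; 23U remain.
Put S4 (31U) in rack 4; 17U remain.
Put S5 (8U) in rack 1; 9U remain.
Put S6 (26U) in rack 5; 22U remain.
Put S7 (9U) in rack 1; 0U remain.
Put S8 (5U) in rack 2; 12U remain.
Put S9 (25U) in rack 6; 23U remain.
Put S10 (28U) in rack 7; 20U remain.
Put S11 (26U) in rack 8; 22U remain.

8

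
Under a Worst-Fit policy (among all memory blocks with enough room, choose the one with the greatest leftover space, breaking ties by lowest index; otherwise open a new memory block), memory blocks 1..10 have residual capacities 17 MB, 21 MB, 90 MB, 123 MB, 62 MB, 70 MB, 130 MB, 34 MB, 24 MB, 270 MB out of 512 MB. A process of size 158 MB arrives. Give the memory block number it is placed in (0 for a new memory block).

Memory blocks with room: memory block 10 (270 MB).
Most room is memory block 10 with 270 MB free.

10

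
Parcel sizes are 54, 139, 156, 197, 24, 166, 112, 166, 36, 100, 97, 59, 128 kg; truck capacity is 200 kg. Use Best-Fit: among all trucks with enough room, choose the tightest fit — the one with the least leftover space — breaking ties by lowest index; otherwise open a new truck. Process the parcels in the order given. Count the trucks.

8

54 kg → truck 1 (remaining 146 kg)
139 kg → truck 1 (remaining 7 kg)
156 kg → truck 2 (remaining 44 kg)
197 kg → truck 3 (remaining 3 kg)
24 kg → truck 2 (remaining 20 kg)
166 kg → truck 4 (remaining 34 kg)
112 kg → truck 5 (remaining 88 kg)
166 kg → truck 6 (remaining 34 kg)
36 kg → truck 5 (remaining 52 kg)
100 kg → truck 7 (remaining 100 kg)
97 kg → truck 7 (remaining 3 kg)
59 kg → truck 8 (remaining 141 kg)
128 kg → truck 8 (remaining 13 kg)
Final trucks: [54,139] [156,24] [197] [166] [112,36] [166] [100,97] [59,128].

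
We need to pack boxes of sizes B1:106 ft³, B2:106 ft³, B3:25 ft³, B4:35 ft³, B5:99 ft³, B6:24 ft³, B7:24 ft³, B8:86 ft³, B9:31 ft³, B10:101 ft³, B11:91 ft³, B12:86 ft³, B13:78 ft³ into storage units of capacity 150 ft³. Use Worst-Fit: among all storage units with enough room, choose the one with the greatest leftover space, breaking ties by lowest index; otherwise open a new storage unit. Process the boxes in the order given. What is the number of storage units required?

Put B1 (106 ft³) in storage unit 1; 44 ft³ remain.
Put B2 (106 ft³) in storage unit 2; 44 ft³ remain.
Put B3 (25 ft³) in storage unit 1; 19 ft³ remain.
Put B4 (35 ft³) in storage unit 2; 9 ft³ remain.
Put B5 (99 ft³) in storage unit 3; 51 ft³ remain.
Put B6 (24 ft³) in storage unit 3; 27 ft³ remain.
Put B7 (24 ft³) in storage unit 3; 3 ft³ remain.
Put B8 (86 ft³) in storage unit 4; 64 ft³ remain.
Put B9 (31 ft³) in storage unit 4; 33 ft³ remain.
Put B10 (101 ft³) in storage unit 5; 49 ft³ remain.
Put B11 (91 ft³) in storage unit 6; 59 ft³ remain.
Put B12 (86 ft³) in storage unit 7; 64 ft³ remain.
Put B13 (78 ft³) in storage unit 8; 72 ft³ remain.

8 storage units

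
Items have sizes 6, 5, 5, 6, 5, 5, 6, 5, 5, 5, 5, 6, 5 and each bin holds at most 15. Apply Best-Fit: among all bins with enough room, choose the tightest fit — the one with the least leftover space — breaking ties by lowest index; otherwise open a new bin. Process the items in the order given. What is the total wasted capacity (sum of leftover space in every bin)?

bin 1: place 6, 9 left
bin 1: place 5, 4 left
bin 2: place 5, 10 left
bin 2: place 6, 4 left
bin 3: place 5, 10 left
bin 3: place 5, 5 left
bin 4: place 6, 9 left
bin 3: place 5, 0 left
bin 4: place 5, 4 left
bin 5: place 5, 10 left
bin 5: place 5, 5 left
bin 6: place 6, 9 left
bin 5: place 5, 0 left
6 bins × 15 = 90; used 69; unused 21.

21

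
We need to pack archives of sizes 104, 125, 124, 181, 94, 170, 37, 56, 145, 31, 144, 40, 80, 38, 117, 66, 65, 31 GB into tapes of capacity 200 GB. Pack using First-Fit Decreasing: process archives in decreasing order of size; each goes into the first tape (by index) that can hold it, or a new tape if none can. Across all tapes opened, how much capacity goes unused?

Sorted descending: 181, 170, 145, 144, 125, 124, 117, 104, 94, 80, 66, 65, 56, 40, 38, 37, 31, 31.
Put 181 GB in tape 1; 19 GB remain.
Put 170 GB in tape 2; 30 GB remain.
Put 145 GB in tape 3; 55 GB remain.
Put 144 GB in tape 4; 56 GB remain.
Put 125 GB in tape 5; 75 GB remain.
Put 124 GB in tape 6; 76 GB remain.
Put 117 GB in tape 7; 83 GB remain.
Put 104 GB in tape 8; 96 GB remain.
Put 94 GB in tape 8; 2 GB remain.
Put 80 GB in tape 7; 3 GB remain.
Put 66 GB in tape 5; 9 GB remain.
Put 65 GB in tape 6; 11 GB remain.
Put 56 GB in tape 4; 0 GB remain.
Put 40 GB in tape 3; 15 GB remain.
Put 38 GB in tape 9; 162 GB remain.
Put 37 GB in tape 9; 125 GB remain.
Put 31 GB in tape 9; 94 GB remain.
Put 31 GB in tape 9; 63 GB remain.
9 tapes × 200 GB = 1800 GB; used 1648 GB; unused 152 GB.

152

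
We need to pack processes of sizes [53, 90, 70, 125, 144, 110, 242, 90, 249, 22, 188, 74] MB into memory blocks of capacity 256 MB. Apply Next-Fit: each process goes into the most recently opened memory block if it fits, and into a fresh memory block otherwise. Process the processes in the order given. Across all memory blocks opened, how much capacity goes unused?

591

memory block 1: place 53 MB, 203 MB left
memory block 1: place 90 MB, 113 MB left
memory block 1: place 70 MB, 43 MB left
memory block 2: place 125 MB, 131 MB left
memory block 3: place 144 MB, 112 MB left
memory block 3: place 110 MB, 2 MB left
memory block 4: place 242 MB, 14 MB left
memory block 5: place 90 MB, 166 MB left
memory block 6: place 249 MB, 7 MB left
memory block 7: place 22 MB, 234 MB left
memory block 7: place 188 MB, 46 MB left
memory block 8: place 74 MB, 182 MB left
8 memory blocks × 256 MB = 2048 MB; used 1457 MB; unused 591 MB.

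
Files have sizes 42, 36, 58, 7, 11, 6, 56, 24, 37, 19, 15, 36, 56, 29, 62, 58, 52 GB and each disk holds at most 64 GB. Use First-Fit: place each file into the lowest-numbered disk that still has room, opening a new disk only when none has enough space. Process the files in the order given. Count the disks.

disk 1: place 42 GB, 22 GB left
disk 2: place 36 GB, 28 GB left
disk 3: place 58 GB, 6 GB left
disk 1: place 7 GB, 15 GB left
disk 1: place 11 GB, 4 GB left
disk 2: place 6 GB, 22 GB left
disk 4: place 56 GB, 8 GB left
disk 5: place 24 GB, 40 GB left
disk 5: place 37 GB, 3 GB left
disk 2: place 19 GB, 3 GB left
disk 6: place 15 GB, 49 GB left
disk 6: place 36 GB, 13 GB left
disk 7: place 56 GB, 8 GB left
disk 8: place 29 GB, 35 GB left
disk 9: place 62 GB, 2 GB left
disk 10: place 58 GB, 6 GB left
disk 11: place 52 GB, 12 GB left

11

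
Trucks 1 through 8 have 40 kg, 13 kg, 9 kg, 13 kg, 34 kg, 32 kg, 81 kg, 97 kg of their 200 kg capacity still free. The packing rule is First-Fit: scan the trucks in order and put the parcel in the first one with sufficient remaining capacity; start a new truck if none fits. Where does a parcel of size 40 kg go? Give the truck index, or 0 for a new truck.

Trucks with room: truck 1 (40 kg), truck 7 (81 kg), truck 8 (97 kg).
The first with room is truck 1.

1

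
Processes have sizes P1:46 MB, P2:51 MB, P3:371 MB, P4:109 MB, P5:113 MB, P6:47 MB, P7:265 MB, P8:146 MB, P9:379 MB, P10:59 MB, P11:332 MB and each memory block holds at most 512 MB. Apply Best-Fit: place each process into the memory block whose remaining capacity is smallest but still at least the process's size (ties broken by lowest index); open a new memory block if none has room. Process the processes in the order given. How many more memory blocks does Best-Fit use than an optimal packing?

1

Best-Fit: [46,51,371] [109,113,47,146,59] [265] [379] [332] → 5 memory blocks.
Total size 1918 MB; any packing needs at least ⌈1918/512⌉ = 4 memory blocks.
An optimal packing achieves that bound: [379,113] [371,109] [332,146] [265,59,51,47,46] → 4 memory blocks.
Excess: 5 − 4 = 1.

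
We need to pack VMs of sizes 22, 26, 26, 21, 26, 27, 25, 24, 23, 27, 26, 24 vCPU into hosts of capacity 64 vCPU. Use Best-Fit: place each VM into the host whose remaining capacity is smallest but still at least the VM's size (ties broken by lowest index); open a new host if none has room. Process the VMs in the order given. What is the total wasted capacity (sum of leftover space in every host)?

87

Put 22 vCPU in host 1; 42 vCPU remain.
Put 26 vCPU in host 1; 16 vCPU remain.
Put 26 vCPU in host 2; 38 vCPU remain.
Put 21 vCPU in host 2; 17 vCPU remain.
Put 26 vCPU in host 3; 38 vCPU remain.
Put 27 vCPU in host 3; 11 vCPU remain.
Put 25 vCPU in host 4; 39 vCPU remain.
Put 24 vCPU in host 4; 15 vCPU remain.
Put 23 vCPU in host 5; 41 vCPU remain.
Put 27 vCPU in host 5; 14 vCPU remain.
Put 26 vCPU in host 6; 38 vCPU remain.
Put 24 vCPU in host 6; 14 vCPU remain.
6 hosts × 64 vCPU = 384 vCPU; used 297 vCPU; unused 87 vCPU.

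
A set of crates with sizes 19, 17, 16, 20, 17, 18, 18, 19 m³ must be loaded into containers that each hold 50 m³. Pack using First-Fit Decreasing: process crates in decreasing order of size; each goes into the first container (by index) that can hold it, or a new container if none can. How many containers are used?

Sorted descending: 20, 19, 19, 18, 18, 17, 17, 16.
Put 20 m³ in container 1; 30 m³ remain.
Put 19 m³ in container 1; 11 m³ remain.
Put 19 m³ in container 2; 31 m³ remain.
Put 18 m³ in container 2; 13 m³ remain.
Put 18 m³ in container 3; 32 m³ remain.
Put 17 m³ in container 3; 15 m³ remain.
Put 17 m³ in container 4; 33 m³ remain.
Put 16 m³ in container 4; 17 m³ remain.
Final containers: [20,19] [19,18] [18,17] [17,16].

4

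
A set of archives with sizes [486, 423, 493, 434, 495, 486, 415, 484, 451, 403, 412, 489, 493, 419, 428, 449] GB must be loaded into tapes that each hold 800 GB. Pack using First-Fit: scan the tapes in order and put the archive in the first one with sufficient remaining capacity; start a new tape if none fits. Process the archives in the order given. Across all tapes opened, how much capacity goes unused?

tape 1: place 486 GB, 314 GB left
tape 2: place 423 GB, 377 GB left
tape 3: place 493 GB, 307 GB left
tape 4: place 434 GB, 366 GB left
tape 5: place 495 GB, 305 GB left
tape 6: place 486 GB, 314 GB left
tape 7: place 415 GB, 385 GB left
tape 8: place 484 GB, 316 GB left
tape 9: place 451 GB, 349 GB left
tape 10: place 403 GB, 397 GB left
tape 11: place 412 GB, 388 GB left
tape 12: place 489 GB, 311 GB left
tape 13: place 493 GB, 307 GB left
tape 14: place 419 GB, 381 GB left
tape 15: place 428 GB, 372 GB left
tape 16: place 449 GB, 351 GB left
16 tapes × 800 GB = 12800 GB; used 7260 GB; unused 5540 GB.

5540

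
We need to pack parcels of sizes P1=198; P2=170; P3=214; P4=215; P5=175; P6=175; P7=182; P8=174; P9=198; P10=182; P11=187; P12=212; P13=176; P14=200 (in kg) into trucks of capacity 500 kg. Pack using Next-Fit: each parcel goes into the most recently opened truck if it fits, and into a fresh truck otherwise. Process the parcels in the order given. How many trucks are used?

truck 1: place P1 (198 kg), 302 kg left
truck 1: place P2 (170 kg), 132 kg left
truck 2: place P3 (214 kg), 286 kg left
truck 2: place P4 (215 kg), 71 kg left
truck 3: place P5 (175 kg), 325 kg left
truck 3: place P6 (175 kg), 150 kg left
truck 4: place P7 (182 kg), 318 kg left
truck 4: place P8 (174 kg), 144 kg left
truck 5: place P9 (198 kg), 302 kg left
truck 5: place P10 (182 kg), 120 kg left
truck 6: place P11 (187 kg), 313 kg left
truck 6: place P12 (212 kg), 101 kg left
truck 7: place P13 (176 kg), 324 kg left
truck 7: place P14 (200 kg), 124 kg left

7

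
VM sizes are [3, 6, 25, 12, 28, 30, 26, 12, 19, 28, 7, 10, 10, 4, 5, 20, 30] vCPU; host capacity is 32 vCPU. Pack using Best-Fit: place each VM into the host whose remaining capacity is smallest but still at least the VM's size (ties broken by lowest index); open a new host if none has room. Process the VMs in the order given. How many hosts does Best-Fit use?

9 hosts

3 vCPU → host 1 (remaining 29 vCPU)
6 vCPU → host 1 (remaining 23 vCPU)
25 vCPU → host 2 (remaining 7 vCPU)
12 vCPU → host 1 (remaining 11 vCPU)
28 vCPU → host 3 (remaining 4 vCPU)
30 vCPU → host 4 (remaining 2 vCPU)
26 vCPU → host 5 (remaining 6 vCPU)
12 vCPU → host 6 (remaining 20 vCPU)
19 vCPU → host 6 (remaining 1 vCPU)
28 vCPU → host 7 (remaining 4 vCPU)
7 vCPU → host 2 (remaining 0 vCPU)
10 vCPU → host 1 (remaining 1 vCPU)
10 vCPU → host 8 (remaining 22 vCPU)
4 vCPU → host 3 (remaining 0 vCPU)
5 vCPU → host 5 (remaining 1 vCPU)
20 vCPU → host 8 (remaining 2 vCPU)
30 vCPU → host 9 (remaining 2 vCPU)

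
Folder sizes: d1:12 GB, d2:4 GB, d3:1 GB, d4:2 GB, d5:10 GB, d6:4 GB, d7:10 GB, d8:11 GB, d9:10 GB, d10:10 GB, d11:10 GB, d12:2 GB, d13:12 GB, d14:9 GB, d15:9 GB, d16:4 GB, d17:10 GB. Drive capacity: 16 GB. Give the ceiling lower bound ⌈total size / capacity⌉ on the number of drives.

Total size = 12 + 4 + 1 + 2 + 10 + 4 + 10 + 11 + 10 + 10 + 10 + 2 + 12 + 9 + 9 + 4 + 10 = 130 GB.
⌈130 / 16⌉ = 9.

9 drives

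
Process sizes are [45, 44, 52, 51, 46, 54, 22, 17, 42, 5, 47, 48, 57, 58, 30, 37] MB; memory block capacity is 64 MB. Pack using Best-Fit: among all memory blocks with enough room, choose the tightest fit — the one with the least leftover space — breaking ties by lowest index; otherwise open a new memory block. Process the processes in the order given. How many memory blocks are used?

memory block 1: place 45 MB, 19 MB left
memory block 2: place 44 MB, 20 MB left
memory block 3: place 52 MB, 12 MB left
memory block 4: place 51 MB, 13 MB left
memory block 5: place 46 MB, 18 MB left
memory block 6: place 54 MB, 10 MB left
memory block 7: place 22 MB, 42 MB left
memory block 5: place 17 MB, 1 MB left
memory block 7: place 42 MB, 0 MB left
memory block 6: place 5 MB, 5 MB left
memory block 8: place 47 MB, 17 MB left
memory block 9: place 48 MB, 16 MB left
memory block 10: place 57 MB, 7 MB left
memory block 11: place 58 MB, 6 MB left
memory block 12: place 30 MB, 34 MB left
memory block 13: place 37 MB, 27 MB left
Final memory blocks: [45] [44] [52] [51] [46,17] [54,5] [22,42] [47] [48] [57] [58] [30] [37].

13 memory blocks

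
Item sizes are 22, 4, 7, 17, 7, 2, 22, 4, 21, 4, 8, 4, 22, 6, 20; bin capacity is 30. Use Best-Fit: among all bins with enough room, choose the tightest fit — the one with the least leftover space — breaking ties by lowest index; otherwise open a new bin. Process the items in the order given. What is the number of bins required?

22 → bin 1 (remaining 8)
4 → bin 1 (remaining 4)
7 → bin 2 (remaining 23)
17 → bin 2 (remaining 6)
7 → bin 3 (remaining 23)
2 → bin 1 (remaining 2)
22 → bin 3 (remaining 1)
4 → bin 2 (remaining 2)
21 → bin 4 (remaining 9)
4 → bin 4 (remaining 5)
8 → bin 5 (remaining 22)
4 → bin 4 (remaining 1)
22 → bin 5 (remaining 0)
6 → bin 6 (remaining 24)
20 → bin 6 (remaining 4)
Final bins: [22,4,2] [7,17,4] [7,22] [21,4,4] [8,22] [6,20].

6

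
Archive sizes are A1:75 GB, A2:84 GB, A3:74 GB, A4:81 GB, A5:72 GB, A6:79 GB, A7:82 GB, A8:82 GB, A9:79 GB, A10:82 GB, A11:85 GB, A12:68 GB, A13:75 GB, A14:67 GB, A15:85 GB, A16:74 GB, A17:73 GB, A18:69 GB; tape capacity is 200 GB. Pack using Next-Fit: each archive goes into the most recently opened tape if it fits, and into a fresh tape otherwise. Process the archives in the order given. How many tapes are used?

tape 1: place A1 (75 GB), 125 GB left
tape 1: place A2 (84 GB), 41 GB left
tape 2: place A3 (74 GB), 126 GB left
tape 2: place A4 (81 GB), 45 GB left
tape 3: place A5 (72 GB), 128 GB left
tape 3: place A6 (79 GB), 49 GB left
tape 4: place A7 (82 GB), 118 GB left
tape 4: place A8 (82 GB), 36 GB left
tape 5: place A9 (79 GB), 121 GB left
tape 5: place A10 (82 GB), 39 GB left
tape 6: place A11 (85 GB), 115 GB left
tape 6: place A12 (68 GB), 47 GB left
tape 7: place A13 (75 GB), 125 GB left
tape 7: place A14 (67 GB), 58 GB left
tape 8: place A15 (85 GB), 115 GB left
tape 8: place A16 (74 GB), 41 GB left
tape 9: place A17 (73 GB), 127 GB left
tape 9: place A18 (69 GB), 58 GB left

9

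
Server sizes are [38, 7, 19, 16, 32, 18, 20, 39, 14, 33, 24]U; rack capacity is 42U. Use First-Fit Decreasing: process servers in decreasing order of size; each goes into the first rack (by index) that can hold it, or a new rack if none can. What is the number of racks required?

7

Sorted descending: 39, 38, 33, 32, 24, 20, 19, 18, 16, 14, 7.
rack 1: place 39U, 3U left
rack 2: place 38U, 4U left
rack 3: place 33U, 9U left
rack 4: place 32U, 10U left
rack 5: place 24U, 18U left
rack 6: place 20U, 22U left
rack 6: place 19U, 3U left
rack 5: place 18U, 0U left
rack 7: place 16U, 26U left
rack 7: place 14U, 12U left
rack 3: place 7U, 2U left
Final racks: [39] [38] [33,7] [32] [24,18] [20,19] [16,14].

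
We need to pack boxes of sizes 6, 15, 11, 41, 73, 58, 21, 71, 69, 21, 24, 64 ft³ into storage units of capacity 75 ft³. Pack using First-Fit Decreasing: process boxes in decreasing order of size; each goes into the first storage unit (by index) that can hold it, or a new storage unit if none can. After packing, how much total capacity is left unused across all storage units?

51

Sorted descending: 73, 71, 69, 64, 58, 41, 24, 21, 21, 15, 11, 6.
Put 73 ft³ in storage unit 1; 2 ft³ remain.
Put 71 ft³ in storage unit 2; 4 ft³ remain.
Put 69 ft³ in storage unit 3; 6 ft³ remain.
Put 64 ft³ in storage unit 4; 11 ft³ remain.
Put 58 ft³ in storage unit 5; 17 ft³ remain.
Put 41 ft³ in storage unit 6; 34 ft³ remain.
Put 24 ft³ in storage unit 6; 10 ft³ remain.
Put 21 ft³ in storage unit 7; 54 ft³ remain.
Put 21 ft³ in storage unit 7; 33 ft³ remain.
Put 15 ft³ in storage unit 5; 2 ft³ remain.
Put 11 ft³ in storage unit 4; 0 ft³ remain.
Put 6 ft³ in storage unit 3; 0 ft³ remain.
7 storage units × 75 ft³ = 525 ft³; used 474 ft³; unused 51 ft³.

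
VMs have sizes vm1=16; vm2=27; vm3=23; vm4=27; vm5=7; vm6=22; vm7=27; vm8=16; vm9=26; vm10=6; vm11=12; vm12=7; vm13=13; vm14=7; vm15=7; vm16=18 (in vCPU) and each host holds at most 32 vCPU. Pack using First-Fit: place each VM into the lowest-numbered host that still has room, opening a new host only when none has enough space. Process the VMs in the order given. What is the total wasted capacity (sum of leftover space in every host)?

host 1: place vm1 (16 vCPU), 16 vCPU left
host 2: place vm2 (27 vCPU), 5 vCPU left
host 3: place vm3 (23 vCPU), 9 vCPU left
host 4: place vm4 (27 vCPU), 5 vCPU left
host 1: place vm5 (7 vCPU), 9 vCPU left
host 5: place vm6 (22 vCPU), 10 vCPU left
host 6: place vm7 (27 vCPU), 5 vCPU left
host 7: place vm8 (16 vCPU), 16 vCPU left
host 8: place vm9 (26 vCPU), 6 vCPU left
host 1: place vm10 (6 vCPU), 3 vCPU left
host 7: place vm11 (12 vCPU), 4 vCPU left
host 3: place vm12 (7 vCPU), 2 vCPU left
host 9: place vm13 (13 vCPU), 19 vCPU left
host 5: place vm14 (7 vCPU), 3 vCPU left
host 9: place vm15 (7 vCPU), 12 vCPU left
host 10: place vm16 (18 vCPU), 14 vCPU left
10 hosts × 32 vCPU = 320 vCPU; used 261 vCPU; unused 59 vCPU.

59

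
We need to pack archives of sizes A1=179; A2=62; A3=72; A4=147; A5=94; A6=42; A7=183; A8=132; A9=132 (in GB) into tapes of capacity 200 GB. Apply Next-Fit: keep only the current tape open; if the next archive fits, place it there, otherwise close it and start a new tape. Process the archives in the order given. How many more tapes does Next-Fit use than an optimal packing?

Next-Fit: [179] [62,72] [147] [94,42] [183] [132] [132] → 7 tapes.
Total size 1043 GB; any packing needs at least ⌈1043/200⌉ = 6 tapes.
An optimal packing achieves that bound: [183] [179] [147,42] [132,62] [132] [94,72] → 6 tapes.
Excess: 7 − 6 = 1.

1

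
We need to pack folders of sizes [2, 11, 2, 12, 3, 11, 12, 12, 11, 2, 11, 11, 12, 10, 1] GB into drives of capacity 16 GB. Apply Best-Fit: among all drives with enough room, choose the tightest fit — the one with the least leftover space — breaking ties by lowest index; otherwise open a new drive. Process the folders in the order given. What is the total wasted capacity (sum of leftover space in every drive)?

37

drive 1: place 2 GB, 14 GB left
drive 1: place 11 GB, 3 GB left
drive 1: place 2 GB, 1 GB left
drive 2: place 12 GB, 4 GB left
drive 2: place 3 GB, 1 GB left
drive 3: place 11 GB, 5 GB left
drive 4: place 12 GB, 4 GB left
drive 5: place 12 GB, 4 GB left
drive 6: place 11 GB, 5 GB left
drive 4: place 2 GB, 2 GB left
drive 7: place 11 GB, 5 GB left
drive 8: place 11 GB, 5 GB left
drive 9: place 12 GB, 4 GB left
drive 10: place 10 GB, 6 GB left
drive 1: place 1 GB, 0 GB left
10 drives × 16 GB = 160 GB; used 123 GB; unused 37 GB.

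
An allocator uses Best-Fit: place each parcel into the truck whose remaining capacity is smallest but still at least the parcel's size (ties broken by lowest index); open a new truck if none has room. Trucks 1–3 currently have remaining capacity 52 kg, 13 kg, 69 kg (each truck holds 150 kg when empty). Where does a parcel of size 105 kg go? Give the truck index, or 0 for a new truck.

0

No truck has ≥ 105 kg free, so a new truck is opened.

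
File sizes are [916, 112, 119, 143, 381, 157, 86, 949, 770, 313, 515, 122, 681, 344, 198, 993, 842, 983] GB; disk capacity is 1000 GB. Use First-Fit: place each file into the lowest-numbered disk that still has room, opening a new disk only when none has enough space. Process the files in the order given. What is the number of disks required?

916 GB → disk 1 (remaining 84 GB)
112 GB → disk 2 (remaining 888 GB)
119 GB → disk 2 (remaining 769 GB)
143 GB → disk 2 (remaining 626 GB)
381 GB → disk 2 (remaining 245 GB)
157 GB → disk 2 (remaining 88 GB)
86 GB → disk 2 (remaining 2 GB)
949 GB → disk 3 (remaining 51 GB)
770 GB → disk 4 (remaining 230 GB)
313 GB → disk 5 (remaining 687 GB)
515 GB → disk 5 (remaining 172 GB)
122 GB → disk 4 (remaining 108 GB)
681 GB → disk 6 (remaining 319 GB)
344 GB → disk 7 (remaining 656 GB)
198 GB → disk 6 (remaining 121 GB)
993 GB → disk 8 (remaining 7 GB)
842 GB → disk 9 (remaining 158 GB)
983 GB → disk 10 (remaining 17 GB)
Final disks: [916] [112,119,143,381,157,86] [949] [770,122] [313,515] [681,198] [344] [993] [842] [983].

10 disks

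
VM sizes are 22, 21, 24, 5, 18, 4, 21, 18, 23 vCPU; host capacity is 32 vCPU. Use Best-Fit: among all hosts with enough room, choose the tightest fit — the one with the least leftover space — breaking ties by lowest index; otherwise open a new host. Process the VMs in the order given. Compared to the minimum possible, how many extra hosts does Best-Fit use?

Best-Fit: [22,4] [21] [24,5] [18] [21] [18] [23] → 7 hosts.
7 VMs exceed 16 vCPU (half the capacity), and no two of those can share a host, so at least 7 hosts are needed.
So 7 is already optimal.

0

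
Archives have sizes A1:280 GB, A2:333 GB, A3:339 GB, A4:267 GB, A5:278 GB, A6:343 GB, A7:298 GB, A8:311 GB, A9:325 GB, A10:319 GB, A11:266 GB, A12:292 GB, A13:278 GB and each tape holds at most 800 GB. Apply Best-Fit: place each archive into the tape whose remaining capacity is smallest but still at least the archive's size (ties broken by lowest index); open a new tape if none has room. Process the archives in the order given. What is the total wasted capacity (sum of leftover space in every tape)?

1671

Put A1 (280 GB) in tape 1; 520 GB remain.
Put A2 (333 GB) in tape 1; 187 GB remain.
Put A3 (339 GB) in tape 2; 461 GB remain.
Put A4 (267 GB) in tape 2; 194 GB remain.
Put A5 (278 GB) in tape 3; 522 GB remain.
Put A6 (343 GB) in tape 3; 179 GB remain.
Put A7 (298 GB) in tape 4; 502 GB remain.
Put A8 (311 GB) in tape 4; 191 GB remain.
Put A9 (325 GB) in tape 5; 475 GB remain.
Put A10 (319 GB) in tape 5; 156 GB remain.
Put A11 (266 GB) in tape 6; 534 GB remain.
Put A12 (292 GB) in tape 6; 242 GB remain.
Put A13 (278 GB) in tape 7; 522 GB remain.
7 tapes × 800 GB = 5600 GB; used 3929 GB; unused 1671 GB.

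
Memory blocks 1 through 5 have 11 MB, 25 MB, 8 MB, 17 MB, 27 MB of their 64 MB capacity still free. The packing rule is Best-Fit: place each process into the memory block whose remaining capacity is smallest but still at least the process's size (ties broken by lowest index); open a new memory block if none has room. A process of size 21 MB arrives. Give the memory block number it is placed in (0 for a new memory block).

Memory blocks with room: memory block 2 (25 MB), memory block 5 (27 MB).
Tightest fit is memory block 2 with 25 MB free.

2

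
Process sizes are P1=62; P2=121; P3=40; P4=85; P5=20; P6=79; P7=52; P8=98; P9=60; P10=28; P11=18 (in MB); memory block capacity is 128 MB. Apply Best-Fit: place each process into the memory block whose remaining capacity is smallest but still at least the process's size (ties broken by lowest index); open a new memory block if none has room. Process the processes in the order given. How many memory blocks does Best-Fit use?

6

Put P1 (62 MB) in memory block 1; 66 MB remain.
Put P2 (121 MB) in memory block 2; 7 MB remain.
Put P3 (40 MB) in memory block 1; 26 MB remain.
Put P4 (85 MB) in memory block 3; 43 MB remain.
Put P5 (20 MB) in memory block 1; 6 MB remain.
Put P6 (79 MB) in memory block 4; 49 MB remain.
Put P7 (52 MB) in memory block 5; 76 MB remain.
Put P8 (98 MB) in memory block 6; 30 MB remain.
Put P9 (60 MB) in memory block 5; 16 MB remain.
Put P10 (28 MB) in memory block 6; 2 MB remain.
Put P11 (18 MB) in memory block 3; 25 MB remain.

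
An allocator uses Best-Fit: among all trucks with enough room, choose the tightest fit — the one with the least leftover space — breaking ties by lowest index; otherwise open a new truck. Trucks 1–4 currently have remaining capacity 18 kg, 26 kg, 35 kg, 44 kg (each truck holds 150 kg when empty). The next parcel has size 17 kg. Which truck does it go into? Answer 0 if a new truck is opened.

Trucks with room: truck 1 (18 kg), truck 2 (26 kg), truck 3 (35 kg), truck 4 (44 kg).
Tightest fit is truck 1 with 18 kg free.

1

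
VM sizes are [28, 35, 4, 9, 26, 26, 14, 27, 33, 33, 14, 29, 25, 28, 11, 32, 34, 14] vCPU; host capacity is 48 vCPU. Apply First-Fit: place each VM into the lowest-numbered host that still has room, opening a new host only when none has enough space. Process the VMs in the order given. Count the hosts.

12 hosts

28 vCPU → host 1 (remaining 20 vCPU)
35 vCPU → host 2 (remaining 13 vCPU)
4 vCPU → host 1 (remaining 16 vCPU)
9 vCPU → host 1 (remaining 7 vCPU)
26 vCPU → host 3 (remaining 22 vCPU)
26 vCPU → host 4 (remaining 22 vCPU)
14 vCPU → host 3 (remaining 8 vCPU)
27 vCPU → host 5 (remaining 21 vCPU)
33 vCPU → host 6 (remaining 15 vCPU)
33 vCPU → host 7 (remaining 15 vCPU)
14 vCPU → host 4 (remaining 8 vCPU)
29 vCPU → host 8 (remaining 19 vCPU)
25 vCPU → host 9 (remaining 23 vCPU)
28 vCPU → host 10 (remaining 20 vCPU)
11 vCPU → host 2 (remaining 2 vCPU)
32 vCPU → host 11 (remaining 16 vCPU)
34 vCPU → host 12 (remaining 14 vCPU)
14 vCPU → host 5 (remaining 7 vCPU)
Final hosts: [28,4,9] [35,11] [26,14] [26,14] [27,14] [33] [33] [29] [25] [28] [32] [34].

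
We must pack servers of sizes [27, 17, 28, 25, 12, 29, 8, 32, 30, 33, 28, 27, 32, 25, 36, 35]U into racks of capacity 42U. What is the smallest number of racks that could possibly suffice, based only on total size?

Total size = 27 + 17 + 28 + 25 + 12 + 29 + 8 + 32 + 30 + 33 + 28 + 27 + 32 + 25 + 36 + 35 = 424U.
⌈424 / 42⌉ = 11.

11 racks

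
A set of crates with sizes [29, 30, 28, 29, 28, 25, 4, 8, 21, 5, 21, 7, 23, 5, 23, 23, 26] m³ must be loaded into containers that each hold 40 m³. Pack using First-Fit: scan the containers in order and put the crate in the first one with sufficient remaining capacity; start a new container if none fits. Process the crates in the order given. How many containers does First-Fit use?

12

container 1: place 29 m³, 11 m³ left
container 2: place 30 m³, 10 m³ left
container 3: place 28 m³, 12 m³ left
container 4: place 29 m³, 11 m³ left
container 5: place 28 m³, 12 m³ left
container 6: place 25 m³, 15 m³ left
container 1: place 4 m³, 7 m³ left
container 2: place 8 m³, 2 m³ left
container 7: place 21 m³, 19 m³ left
container 1: place 5 m³, 2 m³ left
container 8: place 21 m³, 19 m³ left
container 3: place 7 m³, 5 m³ left
container 9: place 23 m³, 17 m³ left
container 3: place 5 m³, 0 m³ left
container 10: place 23 m³, 17 m³ left
container 11: place 23 m³, 17 m³ left
container 12: place 26 m³, 14 m³ left
Final containers: [29,4,5] [30,8] [28,7,5] [29] [28] [25] [21] [21] [23] [23] [23] [26].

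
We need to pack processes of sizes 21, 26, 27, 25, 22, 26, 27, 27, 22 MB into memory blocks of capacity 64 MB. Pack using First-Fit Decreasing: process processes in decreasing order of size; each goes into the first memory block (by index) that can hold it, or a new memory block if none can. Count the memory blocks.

Sorted descending: 27, 27, 27, 26, 26, 25, 22, 22, 21.
Put 27 MB in memory block 1; 37 MB remain.
Put 27 MB in memory block 1; 10 MB remain.
Put 27 MB in memory block 2; 37 MB remain.
Put 26 MB in memory block 2; 11 MB remain.
Put 26 MB in memory block 3; 38 MB remain.
Put 25 MB in memory block 3; 13 MB remain.
Put 22 MB in memory block 4; 42 MB remain.
Put 22 MB in memory block 4; 20 MB remain.
Put 21 MB in memory block 5; 43 MB remain.
Final memory blocks: [27,27] [27,26] [26,25] [22,22] [21].

5 memory blocks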